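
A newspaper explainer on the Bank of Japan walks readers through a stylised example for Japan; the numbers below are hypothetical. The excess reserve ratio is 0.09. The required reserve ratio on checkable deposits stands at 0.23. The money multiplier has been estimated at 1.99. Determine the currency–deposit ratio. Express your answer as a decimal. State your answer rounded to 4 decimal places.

0.3669

Using m = 1.99. From m = (1 + c)/(c + rr + e), rearranging gives 1 + c = m·(c + rr + e), so c·(1 − m) = m·(rr + e) − 1.
Hence c = [m·(rr + e) − 1]/(1 − m) = [1.99 × (0.23 + 0.09) − 1] / (1 − 1.99) ≈ 0.366869.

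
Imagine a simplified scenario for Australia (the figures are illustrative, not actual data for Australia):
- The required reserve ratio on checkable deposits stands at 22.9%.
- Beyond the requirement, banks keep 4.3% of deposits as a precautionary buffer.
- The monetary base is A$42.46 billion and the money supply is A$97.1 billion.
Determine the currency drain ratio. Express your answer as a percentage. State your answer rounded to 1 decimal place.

29.4%

Using m = M/MB = 97.1/42.46 ≈ 2.286858. From m = (1 + c)/(c + rr + e), rearranging gives 1 + c = m·(c + rr + e), so c·(1 − m) = m·(rr + e) − 1.
Hence c = [m·(rr + e) − 1]/(1 − m) = [2.286858 × (0.229 + 0.043) − 1] / (1 − 2.286858) ≈ 0.293719.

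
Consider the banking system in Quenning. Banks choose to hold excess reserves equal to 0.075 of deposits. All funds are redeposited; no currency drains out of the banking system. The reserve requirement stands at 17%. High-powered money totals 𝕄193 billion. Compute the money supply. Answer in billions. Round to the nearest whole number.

𝕄788 billion

The money multiplier is m = 1 / (rr + e) = 1 / (0.17 + 0.075) ≈ 4.0816.
So M = m × MB = 4.0816 × 193 = 787.7488 billion.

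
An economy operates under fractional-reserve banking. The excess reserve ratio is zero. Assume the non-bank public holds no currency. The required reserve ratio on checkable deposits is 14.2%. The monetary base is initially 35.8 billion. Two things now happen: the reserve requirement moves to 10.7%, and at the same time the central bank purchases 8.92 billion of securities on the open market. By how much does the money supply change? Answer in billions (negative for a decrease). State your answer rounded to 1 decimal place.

Before: m₁ = 1 / (0.142) ≈ 7.0423, MB₁ = 35.8, so M₁ = 7.0423 × 35.8 ≈ 252.1143 billion.
After: m₂ = 1 / (0.107) ≈ 9.3458, MB₂ = 35.8 + 8.92 = 44.72, so M₂ = 9.3458 × 44.72 ≈ 417.9442 billion.
ΔM = M₂ − M₁ = 417.9442 − 252.1143 = 165.8299 billion.

165.8 billion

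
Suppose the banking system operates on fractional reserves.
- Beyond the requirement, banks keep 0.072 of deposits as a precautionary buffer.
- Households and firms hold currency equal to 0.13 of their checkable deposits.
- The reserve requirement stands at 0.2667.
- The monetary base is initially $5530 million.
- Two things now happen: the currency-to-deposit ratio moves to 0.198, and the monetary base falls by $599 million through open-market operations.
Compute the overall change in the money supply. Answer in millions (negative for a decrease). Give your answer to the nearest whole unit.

Before: m₁ = (1 + 0.13) / (0.2667 + 0.072 + 0.13) ≈ 2.41092, MB₁ = 5530, so M₁ = 2.41092 × 5530 = 13332.3876 million.
After: m₂ = (1 + 0.198) / (0.2667 + 0.072 + 0.198) ≈ 2.23216, MB₂ = 5530 − 599 = 4931, so M₂ = 2.23216 × 4931 ≈ 11006.781 million.
ΔM = M₂ − M₁ = 11006.781 − 13332.3876 = -2325.6066 million.

-2326 million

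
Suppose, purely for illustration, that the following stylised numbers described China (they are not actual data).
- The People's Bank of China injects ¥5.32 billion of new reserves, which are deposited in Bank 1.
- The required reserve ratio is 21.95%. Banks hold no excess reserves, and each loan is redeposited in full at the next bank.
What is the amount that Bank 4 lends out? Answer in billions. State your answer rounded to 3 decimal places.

¥1.974 billion

Each bank lends a fraction (1 − rr) = 0.7805 of the deposit it receives, so Bank 4 receives 5.32·0.7805^3 and lends 5.32·0.7805^4 ≈ 1.9743 billion.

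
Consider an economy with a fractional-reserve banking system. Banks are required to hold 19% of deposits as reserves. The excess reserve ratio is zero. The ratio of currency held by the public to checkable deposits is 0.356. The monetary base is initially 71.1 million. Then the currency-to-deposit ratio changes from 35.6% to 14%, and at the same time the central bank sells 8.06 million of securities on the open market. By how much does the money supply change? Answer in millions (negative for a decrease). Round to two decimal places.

Before: m₁ = (1 + 0.356) / (0.19 + 0.356) ≈ 2.48352, MB₁ = 71.1, so M₁ = 2.48352 × 71.1 ≈ 176.5783 million.
After: m₂ = (1 + 0.14) / (0.19 + 0.14) ≈ 3.45455, MB₂ = 71.1 − 8.06 = 63.04, so M₂ = 3.45455 × 63.04 ≈ 217.7748 million.
ΔM = M₂ − M₁ = 217.7748 − 176.5783 = 41.1965 million.

41.20 million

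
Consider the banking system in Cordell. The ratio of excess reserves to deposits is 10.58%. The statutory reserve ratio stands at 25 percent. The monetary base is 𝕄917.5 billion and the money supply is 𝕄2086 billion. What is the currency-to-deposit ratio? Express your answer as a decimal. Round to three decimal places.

0.150

Using m = M/MB = 2086/917.5 ≈ 2.273569. From m = (1 + c)/(c + rr + e), rearranging gives 1 + c = m·(c + rr + e), so c·(1 − m) = m·(rr + e) − 1.
Hence c = [m·(rr + e) − 1]/(1 − m) = [2.273569 × (0.25 + 0.1058) − 1] / (1 − 2.273569) ≈ 0.150023.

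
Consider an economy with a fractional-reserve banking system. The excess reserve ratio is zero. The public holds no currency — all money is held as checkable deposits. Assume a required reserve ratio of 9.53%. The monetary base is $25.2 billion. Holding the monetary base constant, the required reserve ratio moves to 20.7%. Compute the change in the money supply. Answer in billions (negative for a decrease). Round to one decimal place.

-142.7 billion

Initially m₁ = 1 / (0.0953) ≈ 10.4932, so M₁ = 10.4932 × 25.2 ≈ 264.4286 billion.
After the change m₂ = 1 / (0.207) ≈ 4.8309, so M₂ = 4.8309 × 25.2 ≈ 121.7387 billion.
ΔM = M₂ − M₁ = 121.7387 − 264.4286 = -142.6899 billion.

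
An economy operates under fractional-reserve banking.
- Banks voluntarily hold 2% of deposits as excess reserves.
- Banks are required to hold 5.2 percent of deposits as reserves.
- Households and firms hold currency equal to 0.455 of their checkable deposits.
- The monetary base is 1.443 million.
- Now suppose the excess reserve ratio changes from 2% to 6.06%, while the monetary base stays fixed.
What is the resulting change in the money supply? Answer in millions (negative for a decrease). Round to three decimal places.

Initially m₁ = (1 + 0.455) / (0.052 + 0.02 + 0.455) ≈ 2.76091, so M₁ = 2.76091 × 1.443 ≈ 3.984 million.
After the change m₂ = (1 + 0.455) / (0.052 + 0.0606 + 0.455) ≈ 2.56342, so M₂ = 2.56342 × 1.443 ≈ 3.699 million.
ΔM = M₂ − M₁ = 3.699 − 3.984 = -0.285 million.

-0.285 million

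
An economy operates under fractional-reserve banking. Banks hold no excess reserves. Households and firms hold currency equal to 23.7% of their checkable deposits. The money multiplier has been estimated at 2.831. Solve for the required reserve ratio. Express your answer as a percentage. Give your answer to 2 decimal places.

19.99%

Using m = 2.831. Since m = (1 + c)/(c + rr + e), the denominator satisfies c + rr + e = (1 + c)/m = (1 + 0.237) / 2.831 ≈ 0.436948.
With c = 0.237 and e = 0, the required reserve ratio is 0.436948 − 0.237 − 0 = 0.199948.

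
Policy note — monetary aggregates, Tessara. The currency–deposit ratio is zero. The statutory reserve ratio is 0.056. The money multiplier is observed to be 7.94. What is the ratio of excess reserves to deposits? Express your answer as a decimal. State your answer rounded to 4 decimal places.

0.0699

Using m = 7.94. Since m = (1 + c)/(c + rr + e), the denominator satisfies c + rr + e = (1 + c)/m = (1 + 0) / 7.94 ≈ 0.125945.
With c = 0 and rr = 0.056, the ratio of excess reserves to deposits is 0.125945 − 0 − 0.056 = 0.069945.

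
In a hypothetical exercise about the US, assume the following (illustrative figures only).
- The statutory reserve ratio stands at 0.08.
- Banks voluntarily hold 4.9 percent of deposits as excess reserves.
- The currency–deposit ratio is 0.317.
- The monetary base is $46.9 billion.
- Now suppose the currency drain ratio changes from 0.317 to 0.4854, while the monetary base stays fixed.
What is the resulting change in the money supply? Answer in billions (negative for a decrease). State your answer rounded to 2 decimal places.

Initially m₁ = (1 + 0.317) / (0.08 + 0.049 + 0.317) ≈ 2.95291, so M₁ = 2.95291 × 46.9 ≈ 138.4915 billion.
After the change m₂ = (1 + 0.4854) / (0.08 + 0.049 + 0.4854) ≈ 2.41764, so M₂ = 2.41764 × 46.9 ≈ 113.3873 billion.
ΔM = M₂ − M₁ = 113.3873 − 138.4915 = -25.1042 billion.

-25.10 billion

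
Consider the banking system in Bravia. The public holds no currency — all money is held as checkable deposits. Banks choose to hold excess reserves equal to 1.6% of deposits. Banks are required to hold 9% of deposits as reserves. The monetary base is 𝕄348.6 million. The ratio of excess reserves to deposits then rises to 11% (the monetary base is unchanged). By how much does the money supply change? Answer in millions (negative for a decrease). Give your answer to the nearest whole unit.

Initially m₁ = 1 / (0.09 + 0.016) ≈ 9.4340, so M₁ = 9.4340 × 348.6 = 3288.6924 million.
After the change m₂ = 1 / (0.09 + 0.11) = 5, so M₂ = 5 × 348.6 = 1743 million.
ΔM = M₂ − M₁ = 1743 − 3288.6924 = -1545.6924 million.

-1546 million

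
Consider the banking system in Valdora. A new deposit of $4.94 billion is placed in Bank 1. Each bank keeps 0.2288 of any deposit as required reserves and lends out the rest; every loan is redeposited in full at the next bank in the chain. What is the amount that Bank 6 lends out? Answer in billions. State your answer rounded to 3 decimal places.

Each bank lends a fraction (1 − rr) = 0.7712 of the deposit it receives, so Bank 6 receives 4.94·0.7712^5 and lends 4.94·0.7712^6 ≈ 1.0393 billion.

$1.039 billion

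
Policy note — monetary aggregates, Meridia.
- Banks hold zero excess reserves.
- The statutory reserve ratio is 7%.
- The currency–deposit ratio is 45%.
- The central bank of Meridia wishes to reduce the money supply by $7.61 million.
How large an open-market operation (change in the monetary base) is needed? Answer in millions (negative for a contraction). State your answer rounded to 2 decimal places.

-2.73 million

The money multiplier is m = (1 + c) / (rr + c) = (1 + 0.45) / (0.07 + 0.45) ≈ 2.7885.
ΔMB = ΔM / m = (−7.61) / 2.7885 ≈ -2.7291 million.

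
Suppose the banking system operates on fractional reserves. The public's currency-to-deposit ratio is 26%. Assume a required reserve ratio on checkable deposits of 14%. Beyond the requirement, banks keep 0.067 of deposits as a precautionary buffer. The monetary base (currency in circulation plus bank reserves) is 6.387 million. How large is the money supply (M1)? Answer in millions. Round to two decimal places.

17.23 million

The money multiplier is m = (1 + c) / (rr + e + c) = (1 + 0.26) / (0.14 + 0.067 + 0.26) ≈ 2.6981.
So M = m × MB = 2.6981 × 6.387 ≈ 17.2328 million.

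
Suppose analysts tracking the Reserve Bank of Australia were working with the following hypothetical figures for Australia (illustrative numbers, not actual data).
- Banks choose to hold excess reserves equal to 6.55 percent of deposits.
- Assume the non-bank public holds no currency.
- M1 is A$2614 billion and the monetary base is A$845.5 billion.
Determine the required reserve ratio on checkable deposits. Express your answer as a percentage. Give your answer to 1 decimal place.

25.8%

Using m = M/MB = 2614/845.5 ≈ 3.091662. Since m = (1 + c)/(c + rr + e), the denominator satisfies c + rr + e = (1 + c)/m = (1 + 0) / 3.091662 ≈ 0.323451.
With c = 0 and e = 0.0655, the required reserve ratio on checkable deposits is 0.323451 − 0 − 0.0655 = 0.257951.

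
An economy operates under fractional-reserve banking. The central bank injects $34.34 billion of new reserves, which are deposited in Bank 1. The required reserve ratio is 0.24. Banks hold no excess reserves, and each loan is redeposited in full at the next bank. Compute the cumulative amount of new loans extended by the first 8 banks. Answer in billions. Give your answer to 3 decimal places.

$96.640 billion

Bank i lends (1 − rr)^i of the original deposit: Bank 1 lends 34.34·0.7600 = 26.0984, Bank 2 lends 34.34·0.7600² ≈ 19.8348, and so on.
Summing a geometric series: total = 34.34·[0.7600·(1 − 0.7600^8) / (1 − 0.7600)] ≈ 96.6398 billion.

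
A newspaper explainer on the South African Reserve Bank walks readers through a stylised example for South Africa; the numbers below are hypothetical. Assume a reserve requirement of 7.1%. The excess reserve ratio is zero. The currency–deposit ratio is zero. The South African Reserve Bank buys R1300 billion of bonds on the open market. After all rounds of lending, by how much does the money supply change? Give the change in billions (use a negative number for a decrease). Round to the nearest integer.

The simple money multiplier is m = 1/rr = 1/0.071 ≈ 14.08451.
An open-market purchase increases the monetary base by 1300 billion, so ΔM = m × ΔMB = 14.08451 × 1300 = 18309.863 billion.

R18310 billion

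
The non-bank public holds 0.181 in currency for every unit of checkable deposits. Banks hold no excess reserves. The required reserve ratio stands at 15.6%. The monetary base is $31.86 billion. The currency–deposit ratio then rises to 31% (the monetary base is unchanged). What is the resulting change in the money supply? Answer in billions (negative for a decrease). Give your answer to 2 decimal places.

Initially m₁ = (1 + 0.181) / (0.156 + 0.181) ≈ 3.50445, so M₁ = 3.50445 × 31.86 ≈ 111.6518 billion.
After the change m₂ = (1 + 0.31) / (0.156 + 0.31) ≈ 2.81116, so M₂ = 2.81116 × 31.86 ≈ 89.5636 billion.
ΔM = M₂ − M₁ = 89.5636 − 111.6518 = -22.0882 billion.

-22.09 billion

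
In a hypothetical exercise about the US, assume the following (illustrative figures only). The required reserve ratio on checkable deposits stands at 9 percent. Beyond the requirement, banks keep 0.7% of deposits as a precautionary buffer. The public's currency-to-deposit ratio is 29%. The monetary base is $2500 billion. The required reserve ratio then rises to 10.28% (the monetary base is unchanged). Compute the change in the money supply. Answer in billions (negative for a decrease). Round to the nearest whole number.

-267 billion

Initially m₁ = (1 + 0.29) / (0.09 + 0.007 + 0.29) ≈ 3.33333, so M₁ = 3.33333 × 2500 = 8333.325 billion.
After the change m₂ = (1 + 0.29) / (0.1028 + 0.007 + 0.29) ≈ 3.22661, so M₂ = 3.22661 × 2500 = 8066.525 billion.
ΔM = M₂ − M₁ = 8066.525 − 8333.325 = -266.8 billion.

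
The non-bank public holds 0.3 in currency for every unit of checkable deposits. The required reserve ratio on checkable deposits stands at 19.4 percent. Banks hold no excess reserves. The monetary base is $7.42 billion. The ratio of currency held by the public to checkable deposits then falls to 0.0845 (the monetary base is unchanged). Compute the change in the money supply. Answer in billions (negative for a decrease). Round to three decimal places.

$9.368 billion

Initially m₁ = (1 + 0.3) / (0.194 + 0.3) ≈ 2.63158, so M₁ = 2.63158 × 7.42 ≈ 19.5263 billion.
After the change m₂ = (1 + 0.0845) / (0.194 + 0.0845) ≈ 3.89408, so M₂ = 3.89408 × 7.42 ≈ 28.8941 billion.
ΔM = M₂ − M₁ = 28.8941 − 19.5263 = 9.3678 billion.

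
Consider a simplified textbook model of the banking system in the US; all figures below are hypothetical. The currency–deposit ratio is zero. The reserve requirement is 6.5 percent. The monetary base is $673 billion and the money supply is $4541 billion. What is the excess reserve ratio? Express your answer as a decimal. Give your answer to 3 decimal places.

Using m = M/MB = 4541/673 ≈ 6.747400. Since m = (1 + c)/(c + rr + e), the denominator satisfies c + rr + e = (1 + c)/m = (1 + 0) / 6.747400 ≈ 0.148205.
With c = 0 and rr = 0.065, the excess reserve ratio is 0.148205 − 0 − 0.065 = 0.083205.

0.083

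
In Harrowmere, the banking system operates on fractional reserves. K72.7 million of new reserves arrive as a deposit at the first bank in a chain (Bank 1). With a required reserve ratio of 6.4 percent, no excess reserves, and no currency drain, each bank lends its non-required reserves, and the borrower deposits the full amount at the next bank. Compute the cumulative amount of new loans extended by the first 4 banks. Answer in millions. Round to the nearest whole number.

Bank i lends (1 − rr)^i of the original deposit: Bank 1 lends 72.7·0.9360 = 68.0472, Bank 2 lends 72.7·0.9360² ≈ 63.6922, and so on.
Summing a geometric series: total = 72.7·[0.9360·(1 − 0.9360^4) / (1 − 0.9360)] ≈ 247.1557 million.

K247 million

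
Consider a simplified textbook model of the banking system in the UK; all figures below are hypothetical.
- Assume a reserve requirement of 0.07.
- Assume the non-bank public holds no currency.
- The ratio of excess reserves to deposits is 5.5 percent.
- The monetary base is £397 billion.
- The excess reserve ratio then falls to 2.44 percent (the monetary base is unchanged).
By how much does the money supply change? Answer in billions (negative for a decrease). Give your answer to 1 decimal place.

Initially m₁ = 1 / (0.07 + 0.055) = 8, so M₁ = 8 × 397 = 3176 billion.
After the change m₂ = 1 / (0.07 + 0.0244) ≈ 10.59322, so M₂ = 10.59322 × 397 ≈ 4205.5083 billion.
ΔM = M₂ − M₁ = 4205.5083 − 3176 = 1029.5083 billion.

£1029.5 billion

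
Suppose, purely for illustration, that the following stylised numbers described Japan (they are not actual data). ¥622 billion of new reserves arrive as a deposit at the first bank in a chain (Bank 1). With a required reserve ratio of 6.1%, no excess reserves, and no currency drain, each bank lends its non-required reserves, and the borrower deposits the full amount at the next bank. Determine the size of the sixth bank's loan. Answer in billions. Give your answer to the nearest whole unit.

Each bank lends a fraction (1 − rr) = 0.9390 of the deposit it receives, so Bank 6 receives 622·0.9390^5 and lends 622·0.9390^6 ≈ 426.3673 billion.

¥426 billion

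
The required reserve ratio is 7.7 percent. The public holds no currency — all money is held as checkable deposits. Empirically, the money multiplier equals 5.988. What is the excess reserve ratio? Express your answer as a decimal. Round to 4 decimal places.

Using m = 5.988. Since m = (1 + c)/(c + rr + e), the denominator satisfies c + rr + e = (1 + c)/m = (1 + 0) / 5.988 ≈ 0.167001.
With c = 0 and rr = 0.077, the excess reserve ratio is 0.167001 − 0 − 0.077 = 0.090001.

0.0900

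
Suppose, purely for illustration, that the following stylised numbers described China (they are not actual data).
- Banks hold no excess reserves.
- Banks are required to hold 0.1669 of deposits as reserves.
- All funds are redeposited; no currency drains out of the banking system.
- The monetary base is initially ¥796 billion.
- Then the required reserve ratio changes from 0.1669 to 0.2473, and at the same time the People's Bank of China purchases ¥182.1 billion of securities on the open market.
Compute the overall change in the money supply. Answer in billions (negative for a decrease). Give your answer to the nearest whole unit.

Before: m₁ = 1 / (0.1669) ≈ 5.9916, MB₁ = 796, so M₁ = 5.9916 × 796 = 4769.3136 billion.
After: m₂ = 1 / (0.2473) ≈ 4.0437, MB₂ = 796 + 182.1 = 978.1, so M₂ = 4.0437 × 978.1 ≈ 3955.143 billion.
ΔM = M₂ − M₁ = 3955.143 − 4769.3136 = -814.1706 billion.

-814 billion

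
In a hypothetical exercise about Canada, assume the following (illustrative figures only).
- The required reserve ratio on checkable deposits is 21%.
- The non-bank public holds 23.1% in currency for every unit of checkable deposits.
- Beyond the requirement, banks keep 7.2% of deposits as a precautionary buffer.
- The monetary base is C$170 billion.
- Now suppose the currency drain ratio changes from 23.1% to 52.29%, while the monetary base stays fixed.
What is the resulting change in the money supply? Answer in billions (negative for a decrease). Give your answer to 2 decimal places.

-86.29 billion

Initially m₁ = (1 + 0.231) / (0.21 + 0.072 + 0.231) ≈ 2.399610, so M₁ = 2.399610 × 170 = 407.9337 billion.
After the change m₂ = (1 + 0.5229) / (0.21 + 0.072 + 0.5229) ≈ 1.892036, so M₂ = 1.892036 × 170 ≈ 321.6461 billion.
ΔM = M₂ − M₁ = 321.6461 − 407.9337 = -86.2876 billion.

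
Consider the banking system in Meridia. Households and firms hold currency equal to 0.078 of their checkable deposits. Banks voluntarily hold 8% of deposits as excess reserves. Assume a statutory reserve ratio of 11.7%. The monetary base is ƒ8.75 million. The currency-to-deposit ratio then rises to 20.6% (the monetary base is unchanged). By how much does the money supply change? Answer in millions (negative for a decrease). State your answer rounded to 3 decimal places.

-8.115 million

Initially m₁ = (1 + 0.078) / (0.117 + 0.08 + 0.078) = 3.92, so M₁ = 3.92 × 8.75 = 34.3 million.
After the change m₂ = (1 + 0.206) / (0.117 + 0.08 + 0.206) ≈ 2.99256, so M₂ = 2.99256 × 8.75 = 26.1849 million.
ΔM = M₂ − M₁ = 26.1849 − 34.3 = -8.1151 million.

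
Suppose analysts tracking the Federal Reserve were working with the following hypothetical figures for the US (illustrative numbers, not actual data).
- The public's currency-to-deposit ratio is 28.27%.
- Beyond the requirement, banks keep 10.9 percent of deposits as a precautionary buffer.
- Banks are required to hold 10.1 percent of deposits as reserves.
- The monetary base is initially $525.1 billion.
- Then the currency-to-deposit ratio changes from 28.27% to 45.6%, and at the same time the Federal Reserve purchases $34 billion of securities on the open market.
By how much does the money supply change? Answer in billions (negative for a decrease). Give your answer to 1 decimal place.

Before: m₁ = (1 + 0.2827) / (0.101 + 0.109 + 0.2827) ≈ 2.60341, MB₁ = 525.1, so M₁ = 2.60341 × 525.1 ≈ 1367.0506 billion.
After: m₂ = (1 + 0.456) / (0.101 + 0.109 + 0.456) ≈ 2.18619, MB₂ = 525.1 + 34 = 559.1, so M₂ = 2.18619 × 559.1 ≈ 1222.2988 billion.
ΔM = M₂ − M₁ = 1222.2988 − 1367.0506 = -144.7518 billion.

-144.8 billion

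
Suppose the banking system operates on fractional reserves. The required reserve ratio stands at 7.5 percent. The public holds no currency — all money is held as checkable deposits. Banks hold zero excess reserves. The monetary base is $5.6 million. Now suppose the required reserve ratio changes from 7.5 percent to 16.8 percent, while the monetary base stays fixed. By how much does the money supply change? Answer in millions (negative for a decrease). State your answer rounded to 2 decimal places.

Initially m₁ = 1 / (0.075) ≈ 13.3333, so M₁ = 13.3333 × 5.6 ≈ 74.6665 million.
After the change m₂ = 1 / (0.168) ≈ 5.9524, so M₂ = 5.9524 × 5.6 ≈ 33.3334 million.
ΔM = M₂ − M₁ = 33.3334 − 74.6665 = -41.3331 million.

-41.33 million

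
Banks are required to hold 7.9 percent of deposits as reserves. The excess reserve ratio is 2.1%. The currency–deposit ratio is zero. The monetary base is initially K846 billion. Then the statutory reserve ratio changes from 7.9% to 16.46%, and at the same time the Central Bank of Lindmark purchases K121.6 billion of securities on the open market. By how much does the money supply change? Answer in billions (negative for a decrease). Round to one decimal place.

Before: m₁ = 1 / (0.079 + 0.021) = 10, MB₁ = 846, so M₁ = 10 × 846 = 8460 billion.
After: m₂ = 1 / (0.1646 + 0.021) ≈ 5.38793, MB₂ = 846 + 121.6 = 967.6, so M₂ = 5.38793 × 967.6 ≈ 5213.3611 billion.
ΔM = M₂ − M₁ = 5213.3611 − 8460 = -3246.6389 billion.

-3246.6 billion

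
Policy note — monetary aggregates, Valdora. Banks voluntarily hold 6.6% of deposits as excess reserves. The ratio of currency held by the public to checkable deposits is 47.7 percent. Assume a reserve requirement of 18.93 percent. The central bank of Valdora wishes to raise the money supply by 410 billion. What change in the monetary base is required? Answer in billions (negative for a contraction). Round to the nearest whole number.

The money multiplier is m = (1 + c) / (rr + e + c) = (1 + 0.477) / (0.1893 + 0.066 + 0.477) ≈ 2.0169.
ΔMB = ΔM / m = (+410) / 2.0169 ≈ 203.2823 billion.

203 billion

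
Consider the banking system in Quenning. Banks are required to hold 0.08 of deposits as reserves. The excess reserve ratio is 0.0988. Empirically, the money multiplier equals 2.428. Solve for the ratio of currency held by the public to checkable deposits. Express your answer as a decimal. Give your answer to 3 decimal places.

Using m = 2.428. From m = (1 + c)/(c + rr + e), rearranging gives 1 + c = m·(c + rr + e), so c·(1 − m) = m·(rr + e) − 1.
Hence c = [m·(rr + e) − 1]/(1 − m) = [2.428 × (0.08 + 0.0988) − 1] / (1 − 2.428) ≈ 0.396270.

0.396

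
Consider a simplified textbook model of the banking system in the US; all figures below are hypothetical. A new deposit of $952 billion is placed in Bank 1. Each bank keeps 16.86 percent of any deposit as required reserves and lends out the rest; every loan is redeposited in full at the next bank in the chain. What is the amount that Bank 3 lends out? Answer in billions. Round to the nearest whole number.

$547 billion

Each bank lends a fraction (1 − rr) = 0.8314 of the deposit it receives, so Bank 3 receives 952·0.8314^2 and lends 952·0.8314^3 ≈ 547.1004 billion.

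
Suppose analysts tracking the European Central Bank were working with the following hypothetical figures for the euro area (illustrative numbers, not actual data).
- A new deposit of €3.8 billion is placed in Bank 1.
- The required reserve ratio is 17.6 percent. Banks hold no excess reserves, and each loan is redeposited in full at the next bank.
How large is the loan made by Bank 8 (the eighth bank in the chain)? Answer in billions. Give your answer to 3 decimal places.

Each bank lends a fraction (1 − rr) = 0.8240 of the deposit it receives, so Bank 8 receives 3.8·0.8240^7 and lends 3.8·0.8240^8 ≈ 0.8076 billion.

€0.808 billion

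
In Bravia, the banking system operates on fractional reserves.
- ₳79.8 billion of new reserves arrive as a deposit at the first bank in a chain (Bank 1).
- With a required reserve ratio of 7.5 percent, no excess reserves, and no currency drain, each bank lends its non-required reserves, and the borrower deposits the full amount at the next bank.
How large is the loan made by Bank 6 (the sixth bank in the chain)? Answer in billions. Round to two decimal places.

₳49.99 billion

Each bank lends a fraction (1 − rr) = 0.9250 of the deposit it receives, so Bank 6 receives 79.8·0.9250^5 and lends 79.8·0.9250^6 ≈ 49.9866 billion.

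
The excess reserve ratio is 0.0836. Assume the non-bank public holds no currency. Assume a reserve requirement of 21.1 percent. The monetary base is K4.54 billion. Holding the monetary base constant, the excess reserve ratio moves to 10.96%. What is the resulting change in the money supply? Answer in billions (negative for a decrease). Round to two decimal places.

Initially m₁ = 1 / (0.211 + 0.0836) ≈ 3.3944, so M₁ = 3.3944 × 4.54 ≈ 15.4106 billion.
After the change m₂ = 1 / (0.211 + 0.1096) ≈ 3.1192, so M₂ = 3.1192 × 4.54 ≈ 14.1612 billion.
ΔM = M₂ − M₁ = 14.1612 − 15.4106 = -1.2494 billion.

-1.25 billion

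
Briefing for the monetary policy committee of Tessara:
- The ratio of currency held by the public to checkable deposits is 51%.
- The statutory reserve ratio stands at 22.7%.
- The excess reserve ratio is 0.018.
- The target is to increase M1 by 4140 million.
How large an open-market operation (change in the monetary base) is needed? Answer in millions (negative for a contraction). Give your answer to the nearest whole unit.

2070 million

The money multiplier is m = (1 + c) / (rr + e + c) = (1 + 0.51) / (0.227 + 0.018 + 0.51) = 2.
ΔMB = ΔM / m = (+4140) / 2 = 2070 million.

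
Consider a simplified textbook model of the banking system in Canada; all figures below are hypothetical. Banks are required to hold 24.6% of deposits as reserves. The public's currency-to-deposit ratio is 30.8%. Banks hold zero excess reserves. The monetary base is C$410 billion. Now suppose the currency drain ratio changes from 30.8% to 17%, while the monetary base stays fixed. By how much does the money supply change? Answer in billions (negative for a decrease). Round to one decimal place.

Initially m₁ = (1 + 0.308) / (0.246 + 0.308) ≈ 2.36101, so M₁ = 2.36101 × 410 = 968.0141 billion.
After the change m₂ = (1 + 0.17) / (0.246 + 0.17) = 2.81250, so M₂ = 2.81250 × 410 = 1153.125 billion.
ΔM = M₂ − M₁ = 1153.125 − 968.0141 = 185.1109 billion.

C$185.1 billion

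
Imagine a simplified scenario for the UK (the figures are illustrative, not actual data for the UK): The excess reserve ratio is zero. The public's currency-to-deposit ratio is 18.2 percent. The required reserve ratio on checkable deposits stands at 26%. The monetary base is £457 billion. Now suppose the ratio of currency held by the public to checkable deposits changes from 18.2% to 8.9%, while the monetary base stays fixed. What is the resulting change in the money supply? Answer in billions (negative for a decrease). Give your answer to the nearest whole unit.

Initially m₁ = (1 + 0.182) / (0.26 + 0.182) ≈ 2.6742, so M₁ = 2.6742 × 457 = 1222.1094 billion.
After the change m₂ = (1 + 0.089) / (0.26 + 0.089) ≈ 3.1203, so M₂ = 3.1203 × 457 = 1425.9771 billion.
ΔM = M₂ − M₁ = 1425.9771 − 1222.1094 = 203.8677 billion.

£204 billion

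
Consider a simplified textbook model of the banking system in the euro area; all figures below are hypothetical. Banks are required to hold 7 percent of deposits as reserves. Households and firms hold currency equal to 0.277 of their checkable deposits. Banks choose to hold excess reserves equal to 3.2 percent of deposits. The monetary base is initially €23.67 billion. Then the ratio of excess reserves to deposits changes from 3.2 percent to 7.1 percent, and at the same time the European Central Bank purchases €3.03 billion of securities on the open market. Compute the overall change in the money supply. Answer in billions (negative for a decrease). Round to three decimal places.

Before: m₁ = (1 + 0.277) / (0.07 + 0.032 + 0.277) ≈ 3.369393, MB₁ = 23.67, so M₁ = 3.369393 × 23.67 ≈ 79.7535 billion.
After: m₂ = (1 + 0.277) / (0.07 + 0.071 + 0.277) ≈ 3.055024, MB₂ = 23.67 + 3.03 = 26.7, so M₂ = 3.055024 × 26.7 ≈ 81.5691 billion.
ΔM = M₂ − M₁ = 81.5691 − 79.7535 = 1.8156 billion.

€1.816 billion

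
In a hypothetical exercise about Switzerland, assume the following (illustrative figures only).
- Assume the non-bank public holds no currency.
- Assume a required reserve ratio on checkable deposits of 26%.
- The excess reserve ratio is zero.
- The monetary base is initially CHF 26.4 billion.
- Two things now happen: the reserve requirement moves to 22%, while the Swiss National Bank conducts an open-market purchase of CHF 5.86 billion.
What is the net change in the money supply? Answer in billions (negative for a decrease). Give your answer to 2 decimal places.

CHF 45.10 billion

Before: m₁ = 1 / (0.26) ≈ 3.84615, MB₁ = 26.4, so M₁ = 3.84615 × 26.4 ≈ 101.5384 billion.
After: m₂ = 1 / (0.22) ≈ 4.54545, MB₂ = 26.4 + 5.86 = 32.26, so M₂ = 4.54545 × 32.26 ≈ 146.6362 billion.
ΔM = M₂ − M₁ = 146.6362 − 101.5384 = 45.0978 billion.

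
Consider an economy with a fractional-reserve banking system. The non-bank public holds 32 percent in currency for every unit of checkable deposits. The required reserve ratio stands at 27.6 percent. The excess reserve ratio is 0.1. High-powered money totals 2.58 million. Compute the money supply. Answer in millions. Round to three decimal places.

The money multiplier is m = (1 + c) / (rr + e + c) = (1 + 0.32) / (0.276 + 0.1 + 0.32) ≈ 1.89655.
So M = m × MB = 1.89655 × 2.58 ≈ 4.8931 million.

4.893 million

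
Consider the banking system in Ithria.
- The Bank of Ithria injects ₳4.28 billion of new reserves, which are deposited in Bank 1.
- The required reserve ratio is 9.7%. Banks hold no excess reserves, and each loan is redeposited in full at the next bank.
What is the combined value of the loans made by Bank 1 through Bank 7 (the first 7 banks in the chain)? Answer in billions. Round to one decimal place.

₳20.3 billion

Bank i lends (1 − rr)^i of the original deposit: Bank 1 lends 4.28·0.9030 ≈ 3.8648, Bank 2 lends 4.28·0.9030² ≈ 3.4900, and so on.
Summing a geometric series: total = 4.28·[0.9030·(1 − 0.9030^7) / (1 − 0.9030)] ≈ 20.3375 billion.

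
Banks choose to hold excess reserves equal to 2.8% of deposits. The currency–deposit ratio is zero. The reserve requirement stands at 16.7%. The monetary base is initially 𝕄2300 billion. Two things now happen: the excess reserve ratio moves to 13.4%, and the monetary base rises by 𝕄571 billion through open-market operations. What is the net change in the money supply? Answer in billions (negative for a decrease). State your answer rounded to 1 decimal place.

Before: m₁ = 1 / (0.167 + 0.028) ≈ 5.128205, MB₁ = 2300, so M₁ = 5.128205 × 2300 = 11794.8715 billion.
After: m₂ = 1 / (0.167 + 0.134) ≈ 3.322259, MB₂ = 2300 + 571 = 2871, so M₂ = 3.322259 × 2871 ≈ 9538.2056 billion.
ΔM = M₂ − M₁ = 9538.2056 − 11794.8715 = -2256.6659 billion.

-2256.7 billion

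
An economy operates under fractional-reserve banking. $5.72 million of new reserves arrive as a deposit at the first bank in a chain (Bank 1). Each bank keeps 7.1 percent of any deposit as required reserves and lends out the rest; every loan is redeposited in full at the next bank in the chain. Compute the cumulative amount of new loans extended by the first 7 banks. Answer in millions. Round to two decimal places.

Bank i lends (1 − rr)^i of the original deposit: Bank 1 lends 5.72·0.9290 ≈ 5.3139, Bank 2 lends 5.72·0.9290² ≈ 4.9366, and so on.
Summing a geometric series: total = 5.72·[0.9290·(1 − 0.9290^7) / (1 − 0.9290)] ≈ 30.1479 million.

$30.15 million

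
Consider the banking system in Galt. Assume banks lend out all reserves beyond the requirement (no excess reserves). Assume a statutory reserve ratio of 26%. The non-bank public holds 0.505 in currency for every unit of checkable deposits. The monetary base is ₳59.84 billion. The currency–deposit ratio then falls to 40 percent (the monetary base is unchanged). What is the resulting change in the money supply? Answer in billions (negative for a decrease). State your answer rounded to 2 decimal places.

Initially m₁ = (1 + 0.505) / (0.26 + 0.505) ≈ 1.96732, so M₁ = 1.96732 × 59.84 ≈ 117.7244 billion.
After the change m₂ = (1 + 0.4) / (0.26 + 0.4) ≈ 2.12121, so M₂ = 2.12121 × 59.84 ≈ 126.9332 billion.
ΔM = M₂ − M₁ = 126.9332 − 117.7244 = 9.2088 billion.

₳9.21 billion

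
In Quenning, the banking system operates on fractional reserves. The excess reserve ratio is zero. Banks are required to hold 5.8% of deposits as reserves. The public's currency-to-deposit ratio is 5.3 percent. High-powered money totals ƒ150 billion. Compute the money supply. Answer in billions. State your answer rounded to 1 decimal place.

The money multiplier is m = (1 + c) / (rr + c) = (1 + 0.053) / (0.058 + 0.053) ≈ 9.48649.
So M = m × MB = 9.48649 × 150 = 1422.9735 billion.

ƒ1423.0 billion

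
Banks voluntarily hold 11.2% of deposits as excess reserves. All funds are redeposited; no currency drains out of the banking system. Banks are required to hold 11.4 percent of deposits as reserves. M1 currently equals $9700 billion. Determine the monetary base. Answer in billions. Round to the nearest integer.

$2192 billion

The money multiplier is m = 1 / (rr + e) = 1 / (0.114 + 0.112) ≈ 4.42478.
MB = M / m = 9700 / 4.42478 ≈ 2192.1994 billion.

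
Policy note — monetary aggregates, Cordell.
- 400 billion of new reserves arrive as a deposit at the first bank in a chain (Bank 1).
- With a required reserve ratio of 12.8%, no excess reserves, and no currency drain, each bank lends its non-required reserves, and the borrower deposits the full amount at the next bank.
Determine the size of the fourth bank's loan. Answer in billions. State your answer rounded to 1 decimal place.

Each bank lends a fraction (1 − rr) = 0.8720 of the deposit it receives, so Bank 4 receives 400·0.8720^3 and lends 400·0.8720^4 ≈ 231.2735 billion.

231.3 billion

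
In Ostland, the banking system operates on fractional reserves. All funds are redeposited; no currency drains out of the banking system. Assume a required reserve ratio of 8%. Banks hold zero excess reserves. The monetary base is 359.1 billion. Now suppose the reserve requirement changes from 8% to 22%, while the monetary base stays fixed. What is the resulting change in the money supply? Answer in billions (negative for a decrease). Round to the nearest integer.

-2856 billion

Initially m₁ = 1 / (0.08) = 12.5, so M₁ = 12.5 × 359.1 = 4488.75 billion.
After the change m₂ = 1 / (0.22) ≈ 4.5455, so M₂ = 4.5455 × 359.1 ≈ 1632.2891 billion.
ΔM = M₂ − M₁ = 1632.2891 − 4488.75 = -2856.4609 billion.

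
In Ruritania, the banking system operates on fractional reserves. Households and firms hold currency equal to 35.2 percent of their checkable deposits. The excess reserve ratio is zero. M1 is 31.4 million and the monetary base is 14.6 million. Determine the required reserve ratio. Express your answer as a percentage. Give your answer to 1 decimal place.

Using m = M/MB = 31.4/14.6 ≈ 2.150685. Since m = (1 + c)/(c + rr + e), the denominator satisfies c + rr + e = (1 + c)/m = (1 + 0.352) / 2.150685 ≈ 0.628637.
With c = 0.352 and e = 0, the required reserve ratio is 0.628637 − 0.352 − 0 = 0.276637.

27.7%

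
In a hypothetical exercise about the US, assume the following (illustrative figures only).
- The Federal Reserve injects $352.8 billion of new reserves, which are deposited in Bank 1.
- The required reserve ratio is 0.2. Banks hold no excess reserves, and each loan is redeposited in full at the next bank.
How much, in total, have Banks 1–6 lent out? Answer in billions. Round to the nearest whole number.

Bank i lends (1 − rr)^i of the original deposit: Bank 1 lends 352.8·0.8000 = 282.2400, Bank 2 lends 352.8·0.8000² = 225.7920, and so on.
Summing a geometric series: total = 352.8·[0.8000·(1 − 0.8000^6) / (1 − 0.8000)] ≈ 1041.2624 billion.

$1041 billion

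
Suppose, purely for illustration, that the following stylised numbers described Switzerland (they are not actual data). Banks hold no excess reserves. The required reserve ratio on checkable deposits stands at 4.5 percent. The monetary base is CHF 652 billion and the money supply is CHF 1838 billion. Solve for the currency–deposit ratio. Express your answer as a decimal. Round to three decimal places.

0.480

Using m = M/MB = 1838/652 ≈ 2.819018. From m = (1 + c)/(c + rr + e), rearranging gives 1 + c = m·(c + rr + e), so c·(1 − m) = m·(rr + e) − 1.
Hence c = [m·(rr + e) − 1]/(1 − m) = [2.819018 × (0.045 + 0) − 1] / (1 − 2.819018) ≈ 0.480009.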